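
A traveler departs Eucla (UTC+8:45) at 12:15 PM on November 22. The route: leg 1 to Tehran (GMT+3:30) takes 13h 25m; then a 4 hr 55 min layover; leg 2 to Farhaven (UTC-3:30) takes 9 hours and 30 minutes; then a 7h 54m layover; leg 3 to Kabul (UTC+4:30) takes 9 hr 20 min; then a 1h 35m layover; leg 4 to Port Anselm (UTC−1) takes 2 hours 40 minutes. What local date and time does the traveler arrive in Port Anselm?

3:49 AM on Nov 24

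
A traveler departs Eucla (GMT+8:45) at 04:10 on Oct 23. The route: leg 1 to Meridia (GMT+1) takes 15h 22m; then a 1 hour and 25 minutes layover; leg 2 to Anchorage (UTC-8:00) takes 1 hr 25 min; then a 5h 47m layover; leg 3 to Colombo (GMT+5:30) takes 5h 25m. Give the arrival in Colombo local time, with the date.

06:19 on October 24

Convert departure to UTC: 04:10 − 8:45 = 19:25 UTC on Oct 22.
Add 15 hours and 22 minutes leg 1 → 10:47 UTC (Oct 23).
Add 1 hour 25 minutes layover in Meridia → 12:12 UTC.
Add 1 hour and 25 minutes leg 2 → 13:37 UTC.
Add 5 hours 47 minutes layover in Anchorage → 19:24 UTC.
Add 5 hours and 25 minutes leg 3 → 00:49 UTC (Oct 24).
Colombo is UTC+5:30, so local arrival = 00:49 + 5:30 = 06:19 on Oct 24.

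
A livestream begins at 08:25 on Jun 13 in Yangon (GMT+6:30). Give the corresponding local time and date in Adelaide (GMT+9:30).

11:25 on June 13

Adelaide is 3:00 ahead of Yangon.
Shift by the zone difference: 08:25 + 3:00 = 11:25 on Jun 13 in Adelaide.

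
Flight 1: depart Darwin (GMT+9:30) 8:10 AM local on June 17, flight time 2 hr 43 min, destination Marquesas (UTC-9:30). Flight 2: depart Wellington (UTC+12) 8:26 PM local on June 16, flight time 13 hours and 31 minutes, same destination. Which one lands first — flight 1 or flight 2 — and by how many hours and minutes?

the second, by 3 hours 26 minutes

Flight 1 in UTC: 8:10 AM − 9:30 = 10:40 PM on Jun 16.
+2 hours and 43 minutes → arrive 1:23 AM UTC on Jun 17.
Flight 2 in UTC: 8:26 PM − 12:00 = 8:26 AM on Jun 16.
+13 hours 31 minutes → arrive 9:57 PM UTC on Jun 16.
Flight 2 lands earlier by 3 hours 26 minutes.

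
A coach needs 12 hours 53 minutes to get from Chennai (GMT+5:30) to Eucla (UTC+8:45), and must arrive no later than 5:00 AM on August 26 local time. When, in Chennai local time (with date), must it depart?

12:52 PM on August 25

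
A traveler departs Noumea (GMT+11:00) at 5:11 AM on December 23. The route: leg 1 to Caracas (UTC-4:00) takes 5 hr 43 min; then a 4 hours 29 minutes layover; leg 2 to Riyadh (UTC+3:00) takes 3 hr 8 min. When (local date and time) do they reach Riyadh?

10:31 AM on December 23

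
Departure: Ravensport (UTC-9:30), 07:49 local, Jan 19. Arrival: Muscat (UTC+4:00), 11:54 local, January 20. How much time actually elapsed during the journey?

Muscat is 13:30 ahead of Ravensport.
Clock-face elapsed time (ignoring zones) is 28 hours 5 minutes.
Actual elapsed = 28 hours 5 minutes − 13:30 = 14 hours 35 minutes.

14 hours 35 minutes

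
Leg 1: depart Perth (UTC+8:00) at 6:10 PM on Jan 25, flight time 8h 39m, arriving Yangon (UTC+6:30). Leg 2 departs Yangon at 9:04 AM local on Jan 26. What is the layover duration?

7 hours 45 minutes

Convert departure to UTC: 6:10 PM − 8:00 = 10:10 AM UTC on Jan 25.
Add 8 hours and 39 minutes flight time → 6:49 PM UTC.
Yangon is UTC+6:30, so local arrival = 6:49 PM + 6:30 = 1:19 AM on Jan 26.
Layover = 9:04 AM − 1:19 AM = 7 hours 45 minutes.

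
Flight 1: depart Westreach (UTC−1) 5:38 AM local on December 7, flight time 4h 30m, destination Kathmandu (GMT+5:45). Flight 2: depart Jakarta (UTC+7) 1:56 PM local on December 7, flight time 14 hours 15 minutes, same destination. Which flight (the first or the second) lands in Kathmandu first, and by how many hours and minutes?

Flight 1 in UTC: 5:38 AM + 1:00 = 6:38 AM on Dec 7.
+4 hours 30 minutes → arrive 11:08 AM UTC on Dec 7.
Flight 2 in UTC: 1:56 PM − 7:00 = 6:56 AM on Dec 7.
+14 hours and 15 minutes → arrive 9:11 PM UTC on Dec 7.
Flight 1 lands earlier by 10 hours 3 minutes.

the first, by 10 hours 3 minutes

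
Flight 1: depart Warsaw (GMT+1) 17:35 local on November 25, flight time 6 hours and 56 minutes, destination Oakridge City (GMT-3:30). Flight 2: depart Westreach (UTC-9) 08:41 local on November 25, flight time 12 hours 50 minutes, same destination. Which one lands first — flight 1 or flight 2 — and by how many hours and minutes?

Flight 1 in UTC: 17:35 − 1:00 = 16:35 on Nov 25.
+6 hours 56 minutes → arrive 23:31 UTC on Nov 25.
Flight 2 in UTC: 08:41 + 9:00 = 17:41 on Nov 25.
+12 hours 50 minutes → arrive 06:31 UTC on Nov 26.
Flight 1 lands earlier by 7 hours.

the first, by 7 hours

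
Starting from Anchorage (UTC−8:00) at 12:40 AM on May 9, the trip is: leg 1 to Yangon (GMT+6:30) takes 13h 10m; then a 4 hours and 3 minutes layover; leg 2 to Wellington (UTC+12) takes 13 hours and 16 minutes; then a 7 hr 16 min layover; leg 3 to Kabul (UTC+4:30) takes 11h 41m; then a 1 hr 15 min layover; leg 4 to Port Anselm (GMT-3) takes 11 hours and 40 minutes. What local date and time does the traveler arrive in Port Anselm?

Convert departure to UTC: 12:40 AM + 8:00 = 8:40 AM UTC on May 9.
Add 13 hours 10 minutes leg 1 → 9:50 PM UTC.
Add 4 hours and 3 minutes layover in Yangon → 1:53 AM UTC (May 10).
Add 13 hours 16 minutes leg 2 → 3:09 PM UTC.
Add 7 hours and 16 minutes layover in Wellington → 10:25 PM UTC.
Add 11 hours and 41 minutes leg 3 → 10:06 AM UTC (May 11).
Add 1 hour 15 minutes layover in Kabul → 11:21 AM UTC.
Add 11 hours and 40 minutes leg 4 → 11:01 PM UTC.
Port Anselm is UTC−3:00, so local arrival = 11:01 PM − 3:00 = 8:01 PM on May 11.

8:01 PM on May 11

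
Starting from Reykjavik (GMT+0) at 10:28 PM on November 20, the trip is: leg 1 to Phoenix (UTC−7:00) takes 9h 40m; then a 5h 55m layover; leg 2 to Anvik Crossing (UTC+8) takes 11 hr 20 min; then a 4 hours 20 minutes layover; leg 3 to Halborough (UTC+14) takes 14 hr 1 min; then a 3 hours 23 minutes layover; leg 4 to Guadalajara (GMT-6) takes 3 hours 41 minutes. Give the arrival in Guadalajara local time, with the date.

8:48 PM on November 22

Reykjavik is at UTC+0, so departure is already 10:28 PM UTC on Nov 20.
Add 9 hours and 40 minutes leg 1 → 8:08 AM UTC (Nov 21).
Add 5 hours 55 minutes layover in Phoenix → 2:03 PM UTC.
Add 11 hours and 20 minutes leg 2 → 1:23 AM UTC (Nov 22).
Add 4 hours 20 minutes layover in Anvik Crossing → 5:43 AM UTC.
Add 14 hours 1 minute leg 3 → 7:44 PM UTC.
Add 3 hours and 23 minutes layover in Halborough → 11:07 PM UTC.
Add 3 hours and 41 minutes leg 4 → 2:48 AM UTC (Nov 23).
Guadalajara is UTC−6:00, so local arrival = 2:48 AM − 6:00 = 8:48 PM on Nov 22.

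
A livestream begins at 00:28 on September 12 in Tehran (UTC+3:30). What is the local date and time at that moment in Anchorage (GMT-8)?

12:58 on September 11

In UTC: 00:28 − 3:30 = 20:58 on Sep 11.
Anchorage is UTC−8:00: 20:58 − 8:00 = 12:58 on Sep 11.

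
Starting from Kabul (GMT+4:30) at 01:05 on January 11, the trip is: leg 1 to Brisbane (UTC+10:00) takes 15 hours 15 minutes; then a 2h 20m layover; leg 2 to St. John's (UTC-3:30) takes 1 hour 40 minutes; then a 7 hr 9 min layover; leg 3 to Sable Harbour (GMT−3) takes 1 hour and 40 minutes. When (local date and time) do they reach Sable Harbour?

Convert departure to UTC: 01:05 − 4:30 = 20:35 UTC on Jan 10.
Add 15 hours and 15 minutes leg 1 → 11:50 UTC (Jan 11).
Add 2 hours 20 minutes layover in Brisbane → 14:10 UTC.
Add 1 hour and 40 minutes leg 2 → 15:50 UTC.
Add 7 hours and 9 minutes layover in St. John's → 22:59 UTC.
Add 1 hour 40 minutes leg 3 → 00:39 UTC (Jan 12).
Sable Harbour is UTC−3:00, so local arrival = 00:39 − 3:00 = 21:39 on Jan 11.

21:39 on January 11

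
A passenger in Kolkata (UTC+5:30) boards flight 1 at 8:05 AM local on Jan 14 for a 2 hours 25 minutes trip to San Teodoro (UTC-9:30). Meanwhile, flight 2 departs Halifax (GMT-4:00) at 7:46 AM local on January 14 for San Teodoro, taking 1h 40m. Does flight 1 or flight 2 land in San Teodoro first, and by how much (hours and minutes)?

Flight 1 in UTC: 8:05 AM − 5:30 = 2:35 AM on Jan 14.
+2 hours 25 minutes → arrive 5:00 AM UTC on Jan 14.
Flight 2 in UTC: 7:46 AM + 4:00 = 11:46 AM on Jan 14.
+1 hour 40 minutes → arrive 1:26 PM UTC on Jan 14.
Flight 1 lands earlier by 8 hours 26 minutes.

the first, by 8 hours 26 minutes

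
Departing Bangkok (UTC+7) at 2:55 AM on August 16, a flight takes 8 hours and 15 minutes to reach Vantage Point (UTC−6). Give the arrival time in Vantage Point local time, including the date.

10:10 PM on August 15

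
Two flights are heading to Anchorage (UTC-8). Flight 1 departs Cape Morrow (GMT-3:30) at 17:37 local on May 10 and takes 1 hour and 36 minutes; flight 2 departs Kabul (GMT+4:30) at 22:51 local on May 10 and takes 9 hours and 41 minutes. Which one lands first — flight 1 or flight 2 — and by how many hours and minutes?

Flight 1 in UTC: 17:37 + 3:30 = 21:07 on May 10.
+1 hour 36 minutes → arrive 22:43 UTC on May 10.
Flight 2 in UTC: 22:51 − 4:30 = 18:21 on May 10.
+9 hours 41 minutes → arrive 04:02 UTC on May 11.
Flight 1 lands earlier by 5 hours 19 minutes.

the first, by 5 hours 19 minutes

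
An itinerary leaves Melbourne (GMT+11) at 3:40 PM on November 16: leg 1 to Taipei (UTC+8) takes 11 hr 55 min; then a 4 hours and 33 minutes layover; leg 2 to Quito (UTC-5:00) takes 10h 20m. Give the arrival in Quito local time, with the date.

Convert departure to UTC: 3:40 PM − 11:00 = 4:40 AM UTC on Nov 16.
Add 11 hours 55 minutes leg 1 → 4:35 PM UTC.
Add 4 hours 33 minutes layover in Taipei → 9:08 PM UTC.
Add 10 hours 20 minutes leg 2 → 7:28 AM UTC (Nov 17).
Quito is UTC−5:00, so local arrival = 7:28 AM − 5:00 = 2:28 AM on Nov 17.

2:28 AM on November 17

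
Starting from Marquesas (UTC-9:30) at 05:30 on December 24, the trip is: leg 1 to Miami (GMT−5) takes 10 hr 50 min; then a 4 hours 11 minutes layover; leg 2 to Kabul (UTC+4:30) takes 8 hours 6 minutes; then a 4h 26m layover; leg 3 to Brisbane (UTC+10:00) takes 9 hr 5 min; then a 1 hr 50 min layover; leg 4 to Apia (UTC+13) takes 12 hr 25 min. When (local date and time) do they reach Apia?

06:53 on December 27

Convert departure to UTC: 05:30 + 9:30 = 15:00 UTC on Dec 24.
Add 10 hours and 50 minutes leg 1 → 01:50 UTC (Dec 25).
Add 4 hours and 11 minutes layover in Miami → 06:01 UTC.
Add 8 hours 6 minutes leg 2 → 14:07 UTC.
Add 4 hours and 26 minutes layover in Kabul → 18:33 UTC.
Add 9 hours 5 minutes leg 3 → 03:38 UTC (Dec 26).
Add 1 hour 50 minutes layover in Brisbane → 05:28 UTC.
Add 12 hours 25 minutes leg 4 → 17:53 UTC.
Apia is UTC+13:00, so local arrival = 17:53 + 13:00 = 06:53 on Dec 27.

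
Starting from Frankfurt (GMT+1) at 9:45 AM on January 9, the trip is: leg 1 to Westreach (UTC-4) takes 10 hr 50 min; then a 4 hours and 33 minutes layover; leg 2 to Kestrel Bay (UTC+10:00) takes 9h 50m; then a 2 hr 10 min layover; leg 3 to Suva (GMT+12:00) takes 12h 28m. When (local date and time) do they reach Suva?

Convert departure to UTC: 9:45 AM − 1:00 = 8:45 AM UTC on Jan 9.
Add 10 hours 50 minutes leg 1 → 7:35 PM UTC.
Add 4 hours and 33 minutes layover in Westreach → 12:08 AM UTC (Jan 10).
Add 9 hours 50 minutes leg 2 → 9:58 AM UTC.
Add 2 hours 10 minutes layover in Kestrel Bay → 12:08 PM UTC.
Add 12 hours and 28 minutes leg 3 → 12:36 AM UTC (Jan 11).
Suva is UTC+12:00, so local arrival = 12:36 AM + 12:00 = 12:36 PM on Jan 11.

12:36 PM on January 11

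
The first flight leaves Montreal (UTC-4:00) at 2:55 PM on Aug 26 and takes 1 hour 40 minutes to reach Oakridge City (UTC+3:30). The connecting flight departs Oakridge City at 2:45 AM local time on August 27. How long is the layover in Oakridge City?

Convert departure to UTC: 2:55 PM + 4:00 = 6:55 PM UTC on Aug 26.
Add 1 hour 40 minutes flight time → 8:35 PM UTC.
Oakridge City is UTC+3:30, so local arrival = 8:35 PM + 3:30 = 12:05 AM on Aug 27.
Layover = 2:45 AM − 12:05 AM = 2 hours 40 minutes.

2 hours 40 minutes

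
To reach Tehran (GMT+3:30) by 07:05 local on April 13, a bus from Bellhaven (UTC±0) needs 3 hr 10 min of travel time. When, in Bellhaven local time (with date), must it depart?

00:25 on Apr 13

Target arrival in UTC: 07:05 − 3:30 = 03:35 on Apr 13.
Subtract 3 hours 10 minutes → departure 00:25 UTC on Apr 13.
Bellhaven is UTC+0, so departure is 00:25 on Apr 13.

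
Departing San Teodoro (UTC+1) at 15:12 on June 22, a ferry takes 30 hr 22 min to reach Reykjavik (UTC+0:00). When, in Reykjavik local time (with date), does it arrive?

Convert departure to UTC: 15:12 − 1:00 = 14:12 UTC on Jun 22.
Add 30 hours 22 minutes travel time → 20:34 UTC (Jun 23).
Reykjavik is UTC+0, so local arrival is the same: 20:34 on Jun 23.

20:34 on June 23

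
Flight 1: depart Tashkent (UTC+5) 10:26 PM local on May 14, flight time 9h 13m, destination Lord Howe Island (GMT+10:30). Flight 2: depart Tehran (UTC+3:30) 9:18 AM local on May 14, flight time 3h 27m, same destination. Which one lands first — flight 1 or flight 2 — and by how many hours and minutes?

the second, by 17 hours 24 minutes

Flight 1 in UTC: 10:26 PM − 5:00 = 5:26 PM on May 14.
+9 hours 13 minutes → arrive 2:39 AM UTC on May 15.
Flight 2 in UTC: 9:18 AM − 3:30 = 5:48 AM on May 14.
+3 hours 27 minutes → arrive 9:15 AM UTC on May 14.
Flight 2 lands earlier by 17 hours 24 minutes.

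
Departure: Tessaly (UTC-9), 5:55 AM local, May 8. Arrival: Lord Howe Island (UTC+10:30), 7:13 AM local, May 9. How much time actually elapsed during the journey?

Departure in UTC: 5:55 AM + 9:00 = 2:55 PM on May 8.
Arrival in UTC: 7:13 AM − 10:30 = 8:43 PM on May 8.
Elapsed = 8:43 PM − 2:55 PM = 5 hours 48 minutes.

5 hours 48 minutes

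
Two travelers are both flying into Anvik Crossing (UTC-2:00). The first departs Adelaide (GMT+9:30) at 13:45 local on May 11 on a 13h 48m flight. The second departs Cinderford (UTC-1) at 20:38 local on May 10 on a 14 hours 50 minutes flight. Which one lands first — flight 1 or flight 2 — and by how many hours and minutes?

Flight 1 in UTC: 13:45 − 9:30 = 04:15 on May 11.
+13 hours and 48 minutes → arrive 18:03 UTC on May 11.
Flight 2 in UTC: 20:38 + 1:00 = 21:38 on May 10.
+14 hours and 50 minutes → arrive 12:28 UTC on May 11.
Flight 2 lands earlier by 5 hours 35 minutes.

the second, by 5 hours 35 minutes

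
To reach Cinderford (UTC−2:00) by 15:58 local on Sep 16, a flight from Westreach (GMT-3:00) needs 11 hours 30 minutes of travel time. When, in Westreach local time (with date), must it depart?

03:28 on September 16

Target arrival in UTC: 15:58 + 2:00 = 17:58 on Sep 16.
Subtract 11 hours and 30 minutes → departure 06:28 UTC on Sep 16.
Westreach is UTC−3:00: 06:28 − 3:00 = 03:28 on Sep 16.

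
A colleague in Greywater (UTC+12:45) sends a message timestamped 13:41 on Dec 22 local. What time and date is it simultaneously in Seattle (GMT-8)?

16:56 on December 21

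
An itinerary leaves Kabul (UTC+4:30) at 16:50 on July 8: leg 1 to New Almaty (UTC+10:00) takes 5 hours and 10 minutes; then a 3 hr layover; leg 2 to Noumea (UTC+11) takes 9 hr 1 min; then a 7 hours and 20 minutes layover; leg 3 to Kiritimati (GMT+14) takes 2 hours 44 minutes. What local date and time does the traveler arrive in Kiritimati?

05:35 on July 10

Convert departure to UTC: 16:50 − 4:30 = 12:20 UTC on Jul 8.
Add 5 hours 10 minutes leg 1 → 17:30 UTC.
Add 3 hours layover in New Almaty → 20:30 UTC.
Add 9 hours 1 minute leg 2 → 05:31 UTC (Jul 9).
Add 7 hours and 20 minutes layover in Noumea → 12:51 UTC.
Add 2 hours and 44 minutes leg 3 → 15:35 UTC.
Kiritimati is UTC+14:00, so local arrival = 15:35 + 14:00 = 05:35 on Jul 10.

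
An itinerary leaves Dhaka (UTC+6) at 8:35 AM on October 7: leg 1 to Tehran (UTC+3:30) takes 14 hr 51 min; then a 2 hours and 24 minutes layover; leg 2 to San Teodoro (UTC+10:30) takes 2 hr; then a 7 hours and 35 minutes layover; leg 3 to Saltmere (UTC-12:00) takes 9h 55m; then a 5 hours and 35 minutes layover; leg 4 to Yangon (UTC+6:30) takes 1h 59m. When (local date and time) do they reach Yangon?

Convert departure to UTC: 8:35 AM − 6:00 = 2:35 AM UTC on Oct 7.
Add 14 hours 51 minutes leg 1 → 5:26 PM UTC.
Add 2 hours and 24 minutes layover in Tehran → 7:50 PM UTC.
Add 2 hours leg 2 → 9:50 PM UTC.
Add 7 hours 35 minutes layover in San Teodoro → 5:25 AM UTC (Oct 8).
Add 9 hours 55 minutes leg 3 → 3:20 PM UTC.
Add 5 hours and 35 minutes layover in Saltmere → 8:55 PM UTC.
Add 1 hour 59 minutes leg 4 → 10:54 PM UTC.
Yangon is UTC+6:30, so local arrival = 10:54 PM + 6:30 = 5:24 AM on Oct 9.

5:24 AM on October 9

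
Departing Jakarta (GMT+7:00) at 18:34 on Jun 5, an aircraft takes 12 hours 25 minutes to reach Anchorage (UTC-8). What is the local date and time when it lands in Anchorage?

Convert departure to UTC: 18:34 − 7:00 = 11:34 UTC on Jun 5.
Add 12 hours 25 minutes travel time → 23:59 UTC.
Anchorage is UTC−8:00, so local arrival = 23:59 − 8:00 = 15:59 on Jun 5.

15:59 on June 5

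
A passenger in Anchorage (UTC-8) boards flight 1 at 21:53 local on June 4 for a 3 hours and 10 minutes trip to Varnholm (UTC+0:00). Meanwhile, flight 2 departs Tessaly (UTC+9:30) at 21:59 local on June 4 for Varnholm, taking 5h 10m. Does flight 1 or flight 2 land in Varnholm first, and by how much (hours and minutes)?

Flight 1 in UTC: 21:53 + 8:00 = 05:53 on Jun 5.
+3 hours 10 minutes → arrive 09:03 UTC on Jun 5.
Flight 2 in UTC: 21:59 − 9:30 = 12:29 on Jun 4.
+5 hours 10 minutes → arrive 17:39 UTC on Jun 4.
Flight 2 lands earlier by 15 hours 24 minutes.

the second, by 15 hours 24 minutes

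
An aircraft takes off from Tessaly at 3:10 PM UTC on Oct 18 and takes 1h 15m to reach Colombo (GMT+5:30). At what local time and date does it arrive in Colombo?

9:55 PM on Oct 18

Departure is given in UTC: 3:10 PM on Oct 18.
Add 1 hour and 15 minutes → 4:25 PM UTC.
Colombo is UTC+5:30: 4:25 PM + 5:30 = 9:55 PM on Oct 18.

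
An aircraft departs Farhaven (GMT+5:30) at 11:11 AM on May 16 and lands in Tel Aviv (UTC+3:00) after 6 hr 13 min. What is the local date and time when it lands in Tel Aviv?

Convert departure to UTC: 11:11 AM − 5:30 = 5:41 AM UTC on May 16.
Add 6 hours and 13 minutes travel time → 11:54 AM UTC.
Tel Aviv is UTC+3:00, so local arrival = 11:54 AM + 3:00 = 2:54 PM on May 16.

2:54 PM on May 16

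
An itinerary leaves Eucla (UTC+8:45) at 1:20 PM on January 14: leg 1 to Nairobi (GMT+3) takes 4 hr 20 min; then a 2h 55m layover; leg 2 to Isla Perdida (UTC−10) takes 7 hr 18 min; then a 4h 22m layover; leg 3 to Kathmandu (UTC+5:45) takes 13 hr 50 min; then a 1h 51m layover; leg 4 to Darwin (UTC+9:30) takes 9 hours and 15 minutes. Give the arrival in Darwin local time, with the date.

9:56 AM on January 16

Convert departure to UTC: 1:20 PM − 8:45 = 4:35 AM UTC on Jan 14.
Add 4 hours and 20 minutes leg 1 → 8:55 AM UTC.
Add 2 hours 55 minutes layover in Nairobi → 11:50 AM UTC.
Add 7 hours and 18 minutes leg 2 → 7:08 PM UTC.
Add 4 hours and 22 minutes layover in Isla Perdida → 11:30 PM UTC.
Add 13 hours 50 minutes leg 3 → 1:20 PM UTC (Jan 15).
Add 1 hour and 51 minutes layover in Kathmandu → 3:11 PM UTC.
Add 9 hours 15 minutes leg 4 → 12:26 AM UTC (Jan 16).
Darwin is UTC+9:30, so local arrival = 12:26 AM + 9:30 = 9:56 AM on Jan 16.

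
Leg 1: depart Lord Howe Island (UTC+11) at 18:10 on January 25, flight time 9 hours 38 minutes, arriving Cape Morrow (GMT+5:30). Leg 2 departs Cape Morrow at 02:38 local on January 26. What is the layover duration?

Convert departure to UTC: 18:10 − 11:00 = 07:10 UTC on Jan 25.
Add 9 hours and 38 minutes flight time → 16:48 UTC.
Cape Morrow is UTC+5:30, so local arrival = 16:48 + 5:30 = 22:18 on Jan 25.
Layover = 02:38 − 22:18 (+1 day) = 4 hours 20 minutes.

4 hours 20 minutes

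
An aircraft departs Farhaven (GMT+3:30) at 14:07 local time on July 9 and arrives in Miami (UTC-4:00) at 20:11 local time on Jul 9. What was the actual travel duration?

Departure in UTC: 14:07 − 3:30 = 10:37 on Jul 9.
Arrival in UTC: 20:11 + 4:00 = 00:11 on Jul 10.
Elapsed = 00:11 − 10:37 (+1 day) = 13 hours 34 minutes.

13 hours 34 minutes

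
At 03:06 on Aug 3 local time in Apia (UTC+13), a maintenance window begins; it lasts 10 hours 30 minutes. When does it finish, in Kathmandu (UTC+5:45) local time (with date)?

06:21 on August 3

Convert start to UTC: 03:06 − 13:00 = 14:06 UTC on Aug 2.
Add 10 hours and 30 minutes duration → 00:36 UTC (Aug 3).
Kathmandu is UTC+5:45, so local end time = 00:36 + 5:45 = 06:21 on Aug 3.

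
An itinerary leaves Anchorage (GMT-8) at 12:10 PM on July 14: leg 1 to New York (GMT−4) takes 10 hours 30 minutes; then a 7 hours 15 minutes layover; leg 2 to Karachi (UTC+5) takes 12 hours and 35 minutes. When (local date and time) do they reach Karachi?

7:30 AM on July 16

Convert departure to UTC: 12:10 PM + 8:00 = 8:10 PM UTC on Jul 14.
Add 10 hours 30 minutes leg 1 → 6:40 AM UTC (Jul 15).
Add 7 hours and 15 minutes layover in New York → 1:55 PM UTC.
Add 12 hours and 35 minutes leg 2 → 2:30 AM UTC (Jul 16).
Karachi is UTC+5:00, so local arrival = 2:30 AM + 5:00 = 7:30 AM on Jul 16.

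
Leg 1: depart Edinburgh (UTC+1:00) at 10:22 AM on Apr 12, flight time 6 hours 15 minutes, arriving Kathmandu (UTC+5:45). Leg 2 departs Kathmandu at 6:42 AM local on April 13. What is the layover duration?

9 hours 20 minutes

Convert departure to UTC: 10:22 AM − 1:00 = 9:22 AM UTC on Apr 12.
Add 6 hours 15 minutes flight time → 3:37 PM UTC.
Kathmandu is UTC+5:45, so local arrival = 3:37 PM + 5:45 = 9:22 PM on Apr 12.
Layover = 6:42 AM − 9:22 PM (+1 day) = 9 hours 20 minutes.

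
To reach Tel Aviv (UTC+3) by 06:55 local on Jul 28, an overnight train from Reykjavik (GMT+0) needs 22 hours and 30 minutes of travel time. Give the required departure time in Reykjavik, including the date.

05:25 on July 27

Target arrival in UTC: 06:55 − 3:00 = 03:55 on Jul 28.
Subtract 22 hours 30 minutes → departure 05:25 UTC on Jul 27.
Reykjavik is UTC+0, so departure is 05:25 on Jul 27.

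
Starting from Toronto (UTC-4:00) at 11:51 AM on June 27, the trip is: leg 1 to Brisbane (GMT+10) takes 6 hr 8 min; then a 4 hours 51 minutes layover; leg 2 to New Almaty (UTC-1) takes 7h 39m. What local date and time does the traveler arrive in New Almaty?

Convert departure to UTC: 11:51 AM + 4:00 = 3:51 PM UTC on Jun 27.
Add 6 hours and 8 minutes leg 1 → 9:59 PM UTC.
Add 4 hours and 51 minutes layover in Brisbane → 2:50 AM UTC (Jun 28).
Add 7 hours and 39 minutes leg 2 → 10:29 AM UTC.
New Almaty is UTC−1:00, so local arrival = 10:29 AM − 1:00 = 9:29 AM on Jun 28.

9:29 AM on June 28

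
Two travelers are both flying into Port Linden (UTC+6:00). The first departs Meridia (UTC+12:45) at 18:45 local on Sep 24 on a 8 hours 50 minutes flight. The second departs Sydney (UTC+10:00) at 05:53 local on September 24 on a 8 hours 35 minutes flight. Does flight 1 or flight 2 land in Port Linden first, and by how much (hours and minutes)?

Flight 1 in UTC: 18:45 − 12:45 = 06:00 on Sep 24.
+8 hours 50 minutes → arrive 14:50 UTC on Sep 24.
Flight 2 in UTC: 05:53 − 10:00 = 19:53 on Sep 23.
+8 hours 35 minutes → arrive 04:28 UTC on Sep 24.
Flight 2 lands earlier by 10 hours 22 minutes.

the second, by 10 hours 22 minutes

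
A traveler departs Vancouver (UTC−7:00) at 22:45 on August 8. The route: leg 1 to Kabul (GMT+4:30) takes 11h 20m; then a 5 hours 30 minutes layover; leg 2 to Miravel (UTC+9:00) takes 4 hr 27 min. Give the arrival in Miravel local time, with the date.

Convert departure to UTC: 22:45 + 7:00 = 05:45 UTC on Aug 9.
Add 11 hours and 20 minutes leg 1 → 17:05 UTC.
Add 5 hours and 30 minutes layover in Kabul → 22:35 UTC.
Add 4 hours and 27 minutes leg 2 → 03:02 UTC (Aug 10).
Miravel is UTC+9:00, so local arrival = 03:02 + 9:00 = 12:02 on Aug 10.

12:02 on August 10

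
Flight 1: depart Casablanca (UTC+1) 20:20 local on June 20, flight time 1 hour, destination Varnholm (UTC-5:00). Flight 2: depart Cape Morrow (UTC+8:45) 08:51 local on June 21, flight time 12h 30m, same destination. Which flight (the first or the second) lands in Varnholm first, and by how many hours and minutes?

Flight 1 in UTC: 20:20 − 1:00 = 19:20 on Jun 20.
+1 hour → arrive 20:20 UTC on Jun 20.
Flight 2 in UTC: 08:51 − 8:45 = 00:06 on Jun 21.
+12 hours and 30 minutes → arrive 12:36 UTC on Jun 21.
Flight 1 lands earlier by 16 hours 16 minutes.

the first, by 16 hours 16 minutes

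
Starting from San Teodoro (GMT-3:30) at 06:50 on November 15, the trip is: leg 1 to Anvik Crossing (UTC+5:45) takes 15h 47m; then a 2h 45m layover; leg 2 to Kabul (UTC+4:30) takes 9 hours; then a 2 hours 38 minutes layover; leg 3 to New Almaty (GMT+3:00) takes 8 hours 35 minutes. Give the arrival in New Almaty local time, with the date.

04:05 on November 17

Convert departure to UTC: 06:50 + 3:30 = 10:20 UTC on Nov 15.
Add 15 hours 47 minutes leg 1 → 02:07 UTC (Nov 16).
Add 2 hours and 45 minutes layover in Anvik Crossing → 04:52 UTC.
Add 9 hours leg 2 → 13:52 UTC.
Add 2 hours and 38 minutes layover in Kabul → 16:30 UTC.
Add 8 hours 35 minutes leg 3 → 01:05 UTC (Nov 17).
New Almaty is UTC+3:00, so local arrival = 01:05 + 3:00 = 04:05 on Nov 17.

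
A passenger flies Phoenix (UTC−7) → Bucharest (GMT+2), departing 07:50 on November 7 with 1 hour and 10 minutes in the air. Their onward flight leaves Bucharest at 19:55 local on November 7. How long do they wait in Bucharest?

1 hour 55 minutes

Convert departure to UTC: 07:50 + 7:00 = 14:50 UTC on Nov 7.
Add 1 hour 10 minutes flight time → 16:00 UTC.
Bucharest is UTC+2:00, so local arrival = 16:00 + 2:00 = 18:00 on Nov 7.
Layover = 19:55 − 18:00 = 1 hour 55 minutes.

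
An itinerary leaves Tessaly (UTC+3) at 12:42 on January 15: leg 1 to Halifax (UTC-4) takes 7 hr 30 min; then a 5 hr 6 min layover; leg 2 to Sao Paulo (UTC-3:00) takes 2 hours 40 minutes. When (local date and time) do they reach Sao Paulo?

Convert departure to UTC: 12:42 − 3:00 = 09:42 UTC on Jan 15.
Add 7 hours 30 minutes leg 1 → 17:12 UTC.
Add 5 hours and 6 minutes layover in Halifax → 22:18 UTC.
Add 2 hours and 40 minutes leg 2 → 00:58 UTC (Jan 16).
Sao Paulo is UTC−3:00, so local arrival = 00:58 − 3:00 = 21:58 on Jan 15.

21:58 on January 15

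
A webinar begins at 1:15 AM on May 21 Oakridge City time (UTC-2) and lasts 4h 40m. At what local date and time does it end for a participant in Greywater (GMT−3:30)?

4:25 AM on May 21

Greywater is 1:30 behind Oakridge City.
After 4 hours 40 minutes it is 5:55 AM in Oakridge City.
Shift by the zone difference: 5:55 AM − 1:30 = 4:25 AM on May 21 in Greywater.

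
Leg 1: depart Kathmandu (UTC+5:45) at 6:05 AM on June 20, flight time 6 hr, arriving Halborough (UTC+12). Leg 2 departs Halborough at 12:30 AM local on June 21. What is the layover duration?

6 hours 10 minutes

Convert departure to UTC: 6:05 AM − 5:45 = 12:20 AM UTC on Jun 20.
Add 6 hours flight time → 6:20 AM UTC.
Halborough is UTC+12:00, so local arrival = 6:20 AM + 12:00 = 6:20 PM on Jun 20.
Layover = 12:30 AM − 6:20 PM (+1 day) = 6 hours 10 minutes.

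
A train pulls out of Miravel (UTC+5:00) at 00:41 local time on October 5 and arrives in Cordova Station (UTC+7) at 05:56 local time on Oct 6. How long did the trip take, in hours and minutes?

Cordova Station is 2:00 ahead of Miravel.
Clock-face elapsed time (ignoring zones) is 29 hours 15 minutes.
Actual elapsed = 29 hours 15 minutes − 2:00 = 27 hours 15 minutes.

27 hours 15 minutes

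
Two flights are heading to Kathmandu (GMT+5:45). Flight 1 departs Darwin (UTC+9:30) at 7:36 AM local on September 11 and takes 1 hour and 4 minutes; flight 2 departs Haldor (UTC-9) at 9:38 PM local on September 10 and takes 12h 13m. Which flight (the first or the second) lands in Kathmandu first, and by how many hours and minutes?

the first, by 19 hours 41 minutes

Flight 1 in UTC: 7:36 AM − 9:30 = 10:06 PM on Sep 10.
+1 hour 4 minutes → arrive 11:10 PM UTC on Sep 10.
Flight 2 in UTC: 9:38 PM + 9:00 = 6:38 AM on Sep 11.
+12 hours 13 minutes → arrive 6:51 PM UTC on Sep 11.
Flight 1 lands earlier by 19 hours 41 minutes.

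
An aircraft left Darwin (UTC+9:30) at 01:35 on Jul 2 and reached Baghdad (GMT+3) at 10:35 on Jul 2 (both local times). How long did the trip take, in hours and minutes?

Departure in UTC: 01:35 − 9:30 = 16:05 on Jul 1.
Arrival in UTC: 10:35 − 3:00 = 07:35 on Jul 2.
Elapsed = 07:35 − 16:05 (+1 day) = 15 hours 30 minutes.

15 hours 30 minutes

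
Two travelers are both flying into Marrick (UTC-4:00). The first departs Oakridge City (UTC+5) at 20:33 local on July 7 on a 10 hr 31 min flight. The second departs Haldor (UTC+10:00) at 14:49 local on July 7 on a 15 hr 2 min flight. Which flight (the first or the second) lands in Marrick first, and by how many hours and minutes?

Flight 1 in UTC: 20:33 − 5:00 = 15:33 on Jul 7.
+10 hours 31 minutes → arrive 02:04 UTC on Jul 8.
Flight 2 in UTC: 14:49 − 10:00 = 04:49 on Jul 7.
+15 hours and 2 minutes → arrive 19:51 UTC on Jul 7.
Flight 2 lands earlier by 6 hours 13 minutes.

the second, by 6 hours 13 minutes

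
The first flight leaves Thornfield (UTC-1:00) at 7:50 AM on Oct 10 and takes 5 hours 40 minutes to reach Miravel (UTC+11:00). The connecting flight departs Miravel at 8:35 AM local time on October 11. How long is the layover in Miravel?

7 hours 5 minutes

Convert departure to UTC: 7:50 AM + 1:00 = 8:50 AM UTC on Oct 10.
Add 5 hours 40 minutes flight time → 2:30 PM UTC.
Miravel is UTC+11:00, so local arrival = 2:30 PM + 11:00 = 1:30 AM on Oct 11.
Layover = 8:35 AM − 1:30 AM = 7 hours 5 minutes.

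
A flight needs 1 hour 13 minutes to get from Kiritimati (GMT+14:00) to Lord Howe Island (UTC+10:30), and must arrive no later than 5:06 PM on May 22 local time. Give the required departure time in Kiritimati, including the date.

Target arrival in UTC: 5:06 PM − 10:30 = 6:36 AM on May 22.
Subtract 1 hour and 13 minutes → departure 5:23 AM UTC on May 22.
Kiritimati is UTC+14:00: 5:23 AM + 14:00 = 7:23 PM on May 22.

7:23 PM on May 22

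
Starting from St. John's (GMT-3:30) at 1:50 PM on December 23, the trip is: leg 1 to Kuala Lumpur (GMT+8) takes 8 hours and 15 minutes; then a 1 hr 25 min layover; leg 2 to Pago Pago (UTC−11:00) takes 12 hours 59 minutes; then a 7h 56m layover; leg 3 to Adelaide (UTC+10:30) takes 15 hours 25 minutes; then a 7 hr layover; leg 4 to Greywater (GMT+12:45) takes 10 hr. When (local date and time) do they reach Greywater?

9:05 PM on December 26

Convert departure to UTC: 1:50 PM + 3:30 = 5:20 PM UTC on Dec 23.
Add 8 hours 15 minutes leg 1 → 1:35 AM UTC (Dec 24).
Add 1 hour 25 minutes layover in Kuala Lumpur → 3:00 AM UTC.
Add 12 hours 59 minutes leg 2 → 3:59 PM UTC.
Add 7 hours and 56 minutes layover in Pago Pago → 11:55 PM UTC.
Add 15 hours and 25 minutes leg 3 → 3:20 PM UTC (Dec 25).
Add 7 hours layover in Adelaide → 10:20 PM UTC.
Add 10 hours leg 4 → 8:20 AM UTC (Dec 26).
Greywater is UTC+12:45, so local arrival = 8:20 AM + 12:45 = 9:05 PM on Dec 26.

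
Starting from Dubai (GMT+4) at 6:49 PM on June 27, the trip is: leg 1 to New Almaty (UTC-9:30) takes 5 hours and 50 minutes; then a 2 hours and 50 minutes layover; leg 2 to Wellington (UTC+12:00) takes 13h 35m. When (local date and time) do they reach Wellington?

Convert departure to UTC: 6:49 PM − 4:00 = 2:49 PM UTC on Jun 27.
Add 5 hours and 50 minutes leg 1 → 8:39 PM UTC.
Add 2 hours 50 minutes layover in New Almaty → 11:29 PM UTC.
Add 13 hours and 35 minutes leg 2 → 1:04 PM UTC (Jun 28).
Wellington is UTC+12:00, so local arrival = 1:04 PM + 12:00 = 1:04 AM on Jun 29.

1:04 AM on June 29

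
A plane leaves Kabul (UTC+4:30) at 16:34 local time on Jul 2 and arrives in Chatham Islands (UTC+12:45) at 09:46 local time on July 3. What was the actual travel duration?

8 hours 57 minutes

Departure in UTC: 16:34 − 4:30 = 12:04 on Jul 2.
Arrival in UTC: 09:46 − 12:45 = 21:01 on Jul 2.
Elapsed = 21:01 − 12:04 = 8 hours 57 minutes.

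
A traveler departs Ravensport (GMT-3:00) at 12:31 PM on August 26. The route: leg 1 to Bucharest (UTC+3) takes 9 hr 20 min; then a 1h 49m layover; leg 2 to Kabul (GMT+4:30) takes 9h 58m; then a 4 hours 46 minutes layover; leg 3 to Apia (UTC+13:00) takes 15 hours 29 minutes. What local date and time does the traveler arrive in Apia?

Convert departure to UTC: 12:31 PM + 3:00 = 3:31 PM UTC on Aug 26.
Add 9 hours and 20 minutes leg 1 → 12:51 AM UTC (Aug 27).
Add 1 hour and 49 minutes layover in Bucharest → 2:40 AM UTC.
Add 9 hours 58 minutes leg 2 → 12:38 PM UTC.
Add 4 hours 46 minutes layover in Kabul → 5:24 PM UTC.
Add 15 hours 29 minutes leg 3 → 8:53 AM UTC (Aug 28).
Apia is UTC+13:00, so local arrival = 8:53 AM + 13:00 = 9:53 PM on Aug 28.

9:53 PM on August 28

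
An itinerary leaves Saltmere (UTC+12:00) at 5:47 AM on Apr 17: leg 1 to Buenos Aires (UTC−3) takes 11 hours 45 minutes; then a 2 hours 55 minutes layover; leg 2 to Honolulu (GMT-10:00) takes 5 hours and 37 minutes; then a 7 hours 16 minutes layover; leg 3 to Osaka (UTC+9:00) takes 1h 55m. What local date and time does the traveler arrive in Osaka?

Convert departure to UTC: 5:47 AM − 12:00 = 5:47 PM UTC on Apr 16.
Add 11 hours 45 minutes leg 1 → 5:32 AM UTC (Apr 17).
Add 2 hours 55 minutes layover in Buenos Aires → 8:27 AM UTC.
Add 5 hours and 37 minutes leg 2 → 2:04 PM UTC.
Add 7 hours 16 minutes layover in Honolulu → 9:20 PM UTC.
Add 1 hour 55 minutes leg 3 → 11:15 PM UTC.
Osaka is UTC+9:00, so local arrival = 11:15 PM + 9:00 = 8:15 AM on Apr 18.

8:15 AM on April 18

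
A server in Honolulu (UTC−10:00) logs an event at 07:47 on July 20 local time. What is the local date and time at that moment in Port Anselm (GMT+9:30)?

Port Anselm is 19:30 ahead of Honolulu.
Shift by the zone difference: 07:47 + 19:30 = 03:17 on Jul 21 in Port Anselm.

03:17 on July 21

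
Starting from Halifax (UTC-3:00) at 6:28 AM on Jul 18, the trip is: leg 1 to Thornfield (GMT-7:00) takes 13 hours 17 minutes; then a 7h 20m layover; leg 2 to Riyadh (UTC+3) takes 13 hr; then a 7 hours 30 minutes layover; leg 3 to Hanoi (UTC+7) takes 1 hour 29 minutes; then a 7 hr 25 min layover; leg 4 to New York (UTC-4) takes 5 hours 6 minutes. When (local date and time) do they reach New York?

Convert departure to UTC: 6:28 AM + 3:00 = 9:28 AM UTC on Jul 18.
Add 13 hours and 17 minutes leg 1 → 10:45 PM UTC.
Add 7 hours 20 minutes layover in Thornfield → 6:05 AM UTC (Jul 19).
Add 13 hours leg 2 → 7:05 PM UTC.
Add 7 hours and 30 minutes layover in Riyadh → 2:35 AM UTC (Jul 20).
Add 1 hour and 29 minutes leg 3 → 4:04 AM UTC.
Add 7 hours and 25 minutes layover in Hanoi → 11:29 AM UTC.
Add 5 hours and 6 minutes leg 4 → 4:35 PM UTC.
New York is UTC−4:00, so local arrival = 4:35 PM − 4:00 = 12:35 PM on Jul 20.

12:35 PM on July 20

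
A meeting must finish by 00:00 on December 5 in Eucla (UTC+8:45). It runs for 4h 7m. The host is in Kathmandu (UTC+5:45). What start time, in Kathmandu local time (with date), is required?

Target end time in UTC: 00:00 − 8:45 = 15:15 on Dec 4.
Subtract 4 hours 7 minutes → start 11:08 UTC on Dec 4.
Kathmandu is UTC+5:45: 11:08 + 5:45 = 16:53 on Dec 4.

16:53 on December 4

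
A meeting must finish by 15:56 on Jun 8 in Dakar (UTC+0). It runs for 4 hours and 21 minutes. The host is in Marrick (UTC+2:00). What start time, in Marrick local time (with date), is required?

13:35 on June 8

Target end time is already UTC: 15:56 on Jun 8.
Subtract 4 hours and 21 minutes → start 11:35 UTC on Jun 8.
Marrick is UTC+2:00: 11:35 + 2:00 = 13:35 on Jun 8.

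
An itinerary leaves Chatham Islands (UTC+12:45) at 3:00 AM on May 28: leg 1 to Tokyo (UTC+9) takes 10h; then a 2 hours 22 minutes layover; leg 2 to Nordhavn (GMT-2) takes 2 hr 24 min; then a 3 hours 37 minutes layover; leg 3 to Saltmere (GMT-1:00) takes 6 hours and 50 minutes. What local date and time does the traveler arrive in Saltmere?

Convert departure to UTC: 3:00 AM − 12:45 = 2:15 PM UTC on May 27.
Add 10 hours leg 1 → 12:15 AM UTC (May 28).
Add 2 hours 22 minutes layover in Tokyo → 2:37 AM UTC.
Add 2 hours 24 minutes leg 2 → 5:01 AM UTC.
Add 3 hours and 37 minutes layover in Nordhavn → 8:38 AM UTC.
Add 6 hours and 50 minutes leg 3 → 3:28 PM UTC.
Saltmere is UTC−1:00, so local arrival = 3:28 PM − 1:00 = 2:28 PM on May 28.

2:28 PM on May 28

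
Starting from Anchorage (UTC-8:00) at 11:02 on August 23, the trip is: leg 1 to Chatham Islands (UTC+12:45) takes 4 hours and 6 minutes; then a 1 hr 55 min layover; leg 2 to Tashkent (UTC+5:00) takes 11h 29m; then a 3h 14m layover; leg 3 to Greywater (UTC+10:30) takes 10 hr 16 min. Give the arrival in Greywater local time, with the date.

12:32 on August 25

Convert departure to UTC: 11:02 + 8:00 = 19:02 UTC on Aug 23.
Add 4 hours 6 minutes leg 1 → 23:08 UTC.
Add 1 hour and 55 minutes layover in Chatham Islands → 01:03 UTC (Aug 24).
Add 11 hours 29 minutes leg 2 → 12:32 UTC.
Add 3 hours 14 minutes layover in Tashkent → 15:46 UTC.
Add 10 hours and 16 minutes leg 3 → 02:02 UTC (Aug 25).
Greywater is UTC+10:30, so local arrival = 02:02 + 10:30 = 12:32 on Aug 25.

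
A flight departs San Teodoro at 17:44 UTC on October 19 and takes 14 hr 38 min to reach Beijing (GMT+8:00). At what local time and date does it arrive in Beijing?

Departure is given in UTC: 17:44 on Oct 19.
Add 14 hours 38 minutes → 08:22 UTC (Oct 20).
Beijing is UTC+8:00: 08:22 + 8:00 = 16:22 on Oct 20.

16:22 on October 20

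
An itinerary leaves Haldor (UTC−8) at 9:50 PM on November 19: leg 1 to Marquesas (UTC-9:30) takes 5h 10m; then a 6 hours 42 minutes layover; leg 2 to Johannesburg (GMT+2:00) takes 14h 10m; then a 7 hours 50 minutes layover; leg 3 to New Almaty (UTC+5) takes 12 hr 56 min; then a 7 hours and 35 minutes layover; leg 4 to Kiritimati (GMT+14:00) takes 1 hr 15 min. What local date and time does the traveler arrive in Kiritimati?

3:28 AM on November 23

Convert departure to UTC: 9:50 PM + 8:00 = 5:50 AM UTC on Nov 20.
Add 5 hours and 10 minutes leg 1 → 11:00 AM UTC.
Add 6 hours 42 minutes layover in Marquesas → 5:42 PM UTC.
Add 14 hours 10 minutes leg 2 → 7:52 AM UTC (Nov 21).
Add 7 hours and 50 minutes layover in Johannesburg → 3:42 PM UTC.
Add 12 hours 56 minutes leg 3 → 4:38 AM UTC (Nov 22).
Add 7 hours and 35 minutes layover in New Almaty → 12:13 PM UTC.
Add 1 hour and 15 minutes leg 4 → 1:28 PM UTC.
Kiritimati is UTC+14:00, so local arrival = 1:28 PM + 14:00 = 3:28 AM on Nov 23.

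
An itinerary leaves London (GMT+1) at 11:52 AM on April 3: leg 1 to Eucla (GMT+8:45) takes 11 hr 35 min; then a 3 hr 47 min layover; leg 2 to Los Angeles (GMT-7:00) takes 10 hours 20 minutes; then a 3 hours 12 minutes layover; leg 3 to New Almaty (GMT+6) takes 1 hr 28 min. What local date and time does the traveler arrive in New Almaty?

Convert departure to UTC: 11:52 AM − 1:00 = 10:52 AM UTC on Apr 3.
Add 11 hours 35 minutes leg 1 → 10:27 PM UTC.
Add 3 hours and 47 minutes layover in Eucla → 2:14 AM UTC (Apr 4).
Add 10 hours and 20 minutes leg 2 → 12:34 PM UTC.
Add 3 hours and 12 minutes layover in Los Angeles → 3:46 PM UTC.
Add 1 hour 28 minutes leg 3 → 5:14 PM UTC.
New Almaty is UTC+6:00, so local arrival = 5:14 PM + 6:00 = 11:14 PM on Apr 4.

11:14 PM on Apr 4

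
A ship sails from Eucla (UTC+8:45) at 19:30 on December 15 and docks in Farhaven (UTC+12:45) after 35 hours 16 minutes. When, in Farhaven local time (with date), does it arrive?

10:46 on December 17

Convert departure to UTC: 19:30 − 8:45 = 10:45 UTC on Dec 15.
Add 35 hours and 16 minutes travel time → 22:01 UTC (Dec 16).
Farhaven is UTC+12:45, so local arrival = 22:01 + 12:45 = 10:46 on Dec 17.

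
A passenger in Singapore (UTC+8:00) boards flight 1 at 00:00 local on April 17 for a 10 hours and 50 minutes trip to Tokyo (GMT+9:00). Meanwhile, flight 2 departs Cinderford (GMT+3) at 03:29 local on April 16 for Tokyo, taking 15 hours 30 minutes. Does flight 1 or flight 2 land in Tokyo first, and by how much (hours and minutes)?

the second, by 10 hours 51 minutes

Flight 1 in UTC: 00:00 − 8:00 = 16:00 on Apr 16.
+10 hours 50 minutes → arrive 02:50 UTC on Apr 17.
Flight 2 in UTC: 03:29 − 3:00 = 00:29 on Apr 16.
+15 hours and 30 minutes → arrive 15:59 UTC on Apr 16.
Flight 2 lands earlier by 10 hours 51 minutes.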